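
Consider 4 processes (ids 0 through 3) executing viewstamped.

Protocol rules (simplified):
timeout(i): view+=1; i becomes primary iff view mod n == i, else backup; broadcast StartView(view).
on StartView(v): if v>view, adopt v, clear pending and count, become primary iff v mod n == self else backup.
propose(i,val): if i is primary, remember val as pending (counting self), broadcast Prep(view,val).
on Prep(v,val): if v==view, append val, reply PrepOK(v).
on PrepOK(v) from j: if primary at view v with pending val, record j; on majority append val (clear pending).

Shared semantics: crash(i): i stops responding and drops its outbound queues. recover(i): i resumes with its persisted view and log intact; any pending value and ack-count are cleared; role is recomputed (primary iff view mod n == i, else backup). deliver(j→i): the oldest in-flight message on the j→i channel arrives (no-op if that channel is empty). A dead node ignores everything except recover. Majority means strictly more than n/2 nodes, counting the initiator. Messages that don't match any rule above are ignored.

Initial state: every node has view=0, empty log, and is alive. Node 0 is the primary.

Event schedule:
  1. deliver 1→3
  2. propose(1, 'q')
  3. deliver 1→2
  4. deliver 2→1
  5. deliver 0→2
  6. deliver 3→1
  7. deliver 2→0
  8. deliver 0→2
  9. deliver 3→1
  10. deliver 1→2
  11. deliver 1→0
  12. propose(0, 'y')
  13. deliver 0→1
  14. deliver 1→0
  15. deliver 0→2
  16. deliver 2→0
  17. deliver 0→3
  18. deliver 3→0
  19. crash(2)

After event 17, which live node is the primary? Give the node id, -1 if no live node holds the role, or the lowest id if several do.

0

[1] deliver 1→3 → ∅
[2] propose(1,'q') → ∅
[3] deliver 1→2 → ∅
[4] deliver 2→1 → ∅
[5] deliver 0→2 → ∅
[6] deliver 3→1 → ∅
[7] deliver 2→0 → ∅
[8] deliver 0→2 → ∅
[9] deliver 3→1 → ∅
[10] deliver 1→2 → ∅
[11] deliver 1→0 → ∅
[12] propose(0,'y') → ∅
[13] deliver 0→1 → N1(back v0 [y])
[14] deliver 1→0 → ∅
[15] deliver 0→2 → N2(back v0 [y])
[16] deliver 2→0 → N0(prim v0 [y])
[17] deliver 0→3 → N3(back v0 [y])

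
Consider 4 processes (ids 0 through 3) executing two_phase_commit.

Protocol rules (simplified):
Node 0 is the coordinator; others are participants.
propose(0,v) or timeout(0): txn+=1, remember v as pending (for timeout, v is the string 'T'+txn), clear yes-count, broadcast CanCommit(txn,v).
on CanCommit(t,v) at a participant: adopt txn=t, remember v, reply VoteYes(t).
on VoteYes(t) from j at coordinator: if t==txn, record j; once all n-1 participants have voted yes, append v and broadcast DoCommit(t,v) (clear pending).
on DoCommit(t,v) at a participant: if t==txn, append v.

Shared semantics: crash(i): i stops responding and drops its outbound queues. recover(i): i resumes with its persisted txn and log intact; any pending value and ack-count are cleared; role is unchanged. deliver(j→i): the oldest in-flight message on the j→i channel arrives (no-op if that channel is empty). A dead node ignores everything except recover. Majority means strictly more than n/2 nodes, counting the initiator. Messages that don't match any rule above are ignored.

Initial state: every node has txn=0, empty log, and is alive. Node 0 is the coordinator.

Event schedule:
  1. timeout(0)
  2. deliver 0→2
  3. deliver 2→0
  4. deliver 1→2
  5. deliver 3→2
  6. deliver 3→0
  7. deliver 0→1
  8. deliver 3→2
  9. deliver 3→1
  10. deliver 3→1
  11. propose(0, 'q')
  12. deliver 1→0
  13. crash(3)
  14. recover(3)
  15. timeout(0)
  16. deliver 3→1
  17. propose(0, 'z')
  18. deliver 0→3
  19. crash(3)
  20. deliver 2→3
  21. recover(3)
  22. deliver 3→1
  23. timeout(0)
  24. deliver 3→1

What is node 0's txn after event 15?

[1] timeout(0) → N0(coor t1 [-])
[2] deliver 0→2 → N2(part t1 [-])
[3] deliver 2→0 → ∅
[4] deliver 1→2 → ∅
[5] deliver 3→2 → ∅
[6] deliver 3→0 → ∅
[7] deliver 0→1 → N1(part t1 [-])
[8] deliver 3→2 → ∅
[9] deliver 3→1 → ∅
[10] deliver 3→1 → ∅
[11] propose(0,'q') → N0(coor t2 [-])
[12] deliver 1→0 → ∅
[13] crash(3) → N3(✗part t0 [-])
[14] recover(3) → N3(part t0 [-])
[15] timeout(0) → N0(coor t3 [-])

3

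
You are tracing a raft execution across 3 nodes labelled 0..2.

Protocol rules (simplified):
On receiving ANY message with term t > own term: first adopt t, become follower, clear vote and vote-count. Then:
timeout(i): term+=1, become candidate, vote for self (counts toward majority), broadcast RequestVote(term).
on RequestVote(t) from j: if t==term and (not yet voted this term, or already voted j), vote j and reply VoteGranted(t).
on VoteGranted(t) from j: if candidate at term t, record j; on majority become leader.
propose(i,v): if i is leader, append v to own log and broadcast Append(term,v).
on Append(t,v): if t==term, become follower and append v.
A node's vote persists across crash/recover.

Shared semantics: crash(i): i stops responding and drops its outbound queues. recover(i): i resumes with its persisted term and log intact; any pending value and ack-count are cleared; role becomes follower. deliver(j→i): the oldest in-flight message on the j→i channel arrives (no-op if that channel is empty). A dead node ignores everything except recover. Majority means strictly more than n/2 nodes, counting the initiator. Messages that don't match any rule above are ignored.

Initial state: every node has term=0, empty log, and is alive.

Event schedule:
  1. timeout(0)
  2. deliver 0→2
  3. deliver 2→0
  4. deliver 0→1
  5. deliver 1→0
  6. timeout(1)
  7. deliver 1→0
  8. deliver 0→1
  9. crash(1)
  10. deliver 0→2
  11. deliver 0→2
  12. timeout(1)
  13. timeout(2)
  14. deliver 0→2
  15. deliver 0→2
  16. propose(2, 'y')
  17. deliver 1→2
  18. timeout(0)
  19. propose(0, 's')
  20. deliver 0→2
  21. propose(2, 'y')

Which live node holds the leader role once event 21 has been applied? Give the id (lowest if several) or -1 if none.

-1

step 1 timeout(0): 0={cand,t=1,log=-}
step 2 deliver 0→2: 2={foll,t=1,log=-}
step 3 deliver 2→0: 0={lead,t=1,log=-}
step 4 deliver 0→1: 1={foll,t=1,log=-}
step 5 deliver 1→0: —
step 6 timeout(1): 1={cand,t=2,log=-}
step 7 deliver 1→0: 0={foll,t=2,log=-}
step 8 deliver 0→1: 1={lead,t=2,log=-}
step 9 crash(1): 1={✗lead,t=2,log=-}
step 10 deliver 0→2: —
step 11 deliver 0→2: —
step 12 timeout(1): —
step 13 timeout(2): 2={cand,t=2,log=-}
step 14 deliver 0→2: —
step 15 deliver 0→2: —
step 16 propose(2,'y'): —
step 17 deliver 1→2: —
step 18 timeout(0): 0={cand,t=3,log=-}
step 19 propose(0,'s'): —
step 20 deliver 0→2: 2={foll,t=3,log=-}
step 21 propose(2,'y'): —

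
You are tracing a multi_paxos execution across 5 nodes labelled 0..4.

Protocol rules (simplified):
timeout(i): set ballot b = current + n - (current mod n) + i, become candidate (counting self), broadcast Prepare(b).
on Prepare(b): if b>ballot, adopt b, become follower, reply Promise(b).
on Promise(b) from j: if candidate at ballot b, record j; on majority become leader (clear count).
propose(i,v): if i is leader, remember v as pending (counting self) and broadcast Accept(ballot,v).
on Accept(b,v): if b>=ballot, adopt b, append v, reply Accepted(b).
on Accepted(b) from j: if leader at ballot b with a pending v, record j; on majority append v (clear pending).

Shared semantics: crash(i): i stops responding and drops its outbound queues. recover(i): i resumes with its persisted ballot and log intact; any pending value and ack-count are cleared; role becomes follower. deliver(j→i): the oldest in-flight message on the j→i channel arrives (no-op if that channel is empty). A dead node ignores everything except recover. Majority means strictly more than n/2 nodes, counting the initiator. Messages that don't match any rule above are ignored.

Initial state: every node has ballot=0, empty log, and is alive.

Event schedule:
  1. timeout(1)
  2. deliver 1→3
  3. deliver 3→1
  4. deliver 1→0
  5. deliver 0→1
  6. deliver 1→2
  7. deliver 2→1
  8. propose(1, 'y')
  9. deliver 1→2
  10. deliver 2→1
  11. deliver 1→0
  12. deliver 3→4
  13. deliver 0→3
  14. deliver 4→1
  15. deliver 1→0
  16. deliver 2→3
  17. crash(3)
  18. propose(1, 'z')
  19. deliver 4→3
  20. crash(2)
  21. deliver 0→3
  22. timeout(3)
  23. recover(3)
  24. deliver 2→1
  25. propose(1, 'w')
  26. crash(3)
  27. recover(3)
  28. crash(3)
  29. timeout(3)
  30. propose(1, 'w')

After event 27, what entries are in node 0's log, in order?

y

e1 timeout(1): 1[cand,b=6,-]
e2 deliver 1→3: 3[foll,b=6,-]
e3 deliver 3→1: ·
e4 deliver 1→0: 0[foll,b=6,-]
e5 deliver 0→1: 1[lead,b=6,-]
e6 deliver 1→2: 2[foll,b=6,-]
e7 deliver 2→1: ·
e8 propose(1,'y'): ·
e9 deliver 1→2: 2[foll,b=6,y]
e10 deliver 2→1: ·
e11 deliver 1→0: 0[foll,b=6,y]
e12 deliver 3→4: ·
e13 deliver 0→3: ·
e14 deliver 4→1: ·
e15 deliver 1→0: ·
e16 deliver 2→3: ·
e17 crash(3): 3[✗foll,b=6,-]
e18 propose(1,'z'): ·
e19 deliver 4→3: ·
e20 crash(2): 2[✗foll,b=6,y]
e21 deliver 0→3: ·
e22 timeout(3): ·
e23 recover(3): 3[foll,b=6,-]
e24 deliver 2→1: ·
e25 propose(1,'w'): ·
e26 crash(3): 3[✗foll,b=6,-]
e27 recover(3): 3[foll,b=6,-]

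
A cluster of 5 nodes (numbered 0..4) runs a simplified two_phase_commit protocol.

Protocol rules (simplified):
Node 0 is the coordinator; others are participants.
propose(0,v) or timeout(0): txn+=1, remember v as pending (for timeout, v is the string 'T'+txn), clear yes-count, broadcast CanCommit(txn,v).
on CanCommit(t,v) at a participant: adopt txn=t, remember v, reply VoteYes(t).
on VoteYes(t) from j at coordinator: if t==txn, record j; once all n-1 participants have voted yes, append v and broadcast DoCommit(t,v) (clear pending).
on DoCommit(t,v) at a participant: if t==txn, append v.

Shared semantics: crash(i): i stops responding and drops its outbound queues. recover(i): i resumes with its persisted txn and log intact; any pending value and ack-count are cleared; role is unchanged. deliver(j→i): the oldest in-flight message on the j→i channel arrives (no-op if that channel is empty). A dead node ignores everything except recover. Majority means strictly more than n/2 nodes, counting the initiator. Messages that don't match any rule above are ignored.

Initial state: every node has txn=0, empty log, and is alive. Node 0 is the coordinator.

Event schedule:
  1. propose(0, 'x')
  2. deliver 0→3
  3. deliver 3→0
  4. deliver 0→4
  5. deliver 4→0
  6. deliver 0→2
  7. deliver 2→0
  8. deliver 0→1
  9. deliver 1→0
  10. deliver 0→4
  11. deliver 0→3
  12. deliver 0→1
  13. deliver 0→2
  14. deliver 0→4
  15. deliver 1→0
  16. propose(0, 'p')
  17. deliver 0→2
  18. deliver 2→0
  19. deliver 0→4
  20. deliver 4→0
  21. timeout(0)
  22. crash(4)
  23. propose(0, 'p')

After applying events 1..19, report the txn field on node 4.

2

e1 propose(0,'x'): 0[coor,t=1,-]
e2 deliver 0→3: 3[part,t=1,-]
e3 deliver 3→0: ·
e4 deliver 0→4: 4[part,t=1,-]
e5 deliver 4→0: ·
e6 deliver 0→2: 2[part,t=1,-]
e7 deliver 2→0: ·
e8 deliver 0→1: 1[part,t=1,-]
e9 deliver 1→0: 0[coor,t=1,x]
e10 deliver 0→4: 4[part,t=1,x]
e11 deliver 0→3: 3[part,t=1,x]
e12 deliver 0→1: 1[part,t=1,x]
e13 deliver 0→2: 2[part,t=1,x]
e14 deliver 0→4: ·
e15 deliver 1→0: ·
e16 propose(0,'p'): 0[coor,t=2,x]
e17 deliver 0→2: 2[part,t=2,x]
e18 deliver 2→0: ·
e19 deliver 0→4: 4[part,t=2,x]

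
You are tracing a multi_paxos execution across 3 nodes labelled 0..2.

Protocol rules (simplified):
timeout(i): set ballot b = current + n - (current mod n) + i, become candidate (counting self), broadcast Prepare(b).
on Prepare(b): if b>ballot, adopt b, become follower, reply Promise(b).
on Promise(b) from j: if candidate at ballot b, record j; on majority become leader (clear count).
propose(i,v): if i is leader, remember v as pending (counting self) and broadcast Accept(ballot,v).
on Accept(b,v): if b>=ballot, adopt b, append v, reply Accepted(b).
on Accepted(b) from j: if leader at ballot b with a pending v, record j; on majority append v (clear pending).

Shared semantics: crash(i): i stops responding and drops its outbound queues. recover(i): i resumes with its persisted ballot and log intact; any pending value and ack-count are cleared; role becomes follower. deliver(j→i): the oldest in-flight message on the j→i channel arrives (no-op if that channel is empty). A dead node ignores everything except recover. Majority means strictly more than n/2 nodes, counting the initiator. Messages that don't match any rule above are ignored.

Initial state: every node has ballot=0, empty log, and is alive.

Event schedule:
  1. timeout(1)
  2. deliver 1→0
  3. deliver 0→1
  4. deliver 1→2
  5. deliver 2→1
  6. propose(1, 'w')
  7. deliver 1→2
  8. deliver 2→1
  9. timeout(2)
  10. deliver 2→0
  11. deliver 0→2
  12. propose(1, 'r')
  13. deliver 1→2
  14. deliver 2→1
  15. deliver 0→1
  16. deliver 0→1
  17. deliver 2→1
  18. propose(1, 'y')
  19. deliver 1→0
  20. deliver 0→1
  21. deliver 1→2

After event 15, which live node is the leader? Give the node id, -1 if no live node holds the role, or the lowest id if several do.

2

after 1 — timeout(1): n1:cand/b4/[-]
after 2 — deliver 1→0: n0:foll/b4/[-]
after 3 — deliver 0→1: n1:lead/b4/[-]
after 4 — deliver 1→2: n2:foll/b4/[-]
after 5 — deliver 2→1: ·
after 6 — propose(1,'w'): ·
after 7 — deliver 1→2: n2:foll/b4/[w]
after 8 — deliver 2→1: n1:lead/b4/[w]
after 9 — timeout(2): n2:cand/b8/[w]
after 10 — deliver 2→0: n0:foll/b8/[-]
after 11 — deliver 0→2: n2:lead/b8/[w]
after 12 — propose(1,'r'): ·
after 13 — deliver 1→2: ·
after 14 — deliver 2→1: n1:foll/b8/[w]
after 15 — deliver 0→1: ·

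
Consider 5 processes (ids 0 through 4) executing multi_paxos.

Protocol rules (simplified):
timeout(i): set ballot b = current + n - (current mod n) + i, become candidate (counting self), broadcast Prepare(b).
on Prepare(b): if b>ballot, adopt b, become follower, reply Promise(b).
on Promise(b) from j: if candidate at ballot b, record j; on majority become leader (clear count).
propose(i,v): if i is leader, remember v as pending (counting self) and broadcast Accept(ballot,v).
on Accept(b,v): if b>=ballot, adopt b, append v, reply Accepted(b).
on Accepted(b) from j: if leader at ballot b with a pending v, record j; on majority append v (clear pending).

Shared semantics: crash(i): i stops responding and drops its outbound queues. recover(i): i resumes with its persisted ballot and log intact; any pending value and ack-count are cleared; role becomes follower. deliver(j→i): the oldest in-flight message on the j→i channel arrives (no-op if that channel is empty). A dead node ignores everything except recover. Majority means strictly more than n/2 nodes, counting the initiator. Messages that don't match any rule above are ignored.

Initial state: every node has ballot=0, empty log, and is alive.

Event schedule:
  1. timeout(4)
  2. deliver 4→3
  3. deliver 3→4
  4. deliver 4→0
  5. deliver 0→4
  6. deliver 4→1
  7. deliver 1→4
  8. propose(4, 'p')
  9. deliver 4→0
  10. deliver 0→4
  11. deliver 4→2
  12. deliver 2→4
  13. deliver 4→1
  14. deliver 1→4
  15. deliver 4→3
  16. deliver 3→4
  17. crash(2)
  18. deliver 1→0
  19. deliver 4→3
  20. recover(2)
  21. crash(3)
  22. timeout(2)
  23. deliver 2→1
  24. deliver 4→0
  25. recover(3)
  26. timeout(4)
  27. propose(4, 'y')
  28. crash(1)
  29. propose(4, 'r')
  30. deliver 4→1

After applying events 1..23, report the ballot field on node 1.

12

after 1 — timeout(4): n4:cand/b9/[-]
after 2 — deliver 4→3: n3:foll/b9/[-]
after 3 — deliver 3→4: ·
after 4 — deliver 4→0: n0:foll/b9/[-]
after 5 — deliver 0→4: n4:lead/b9/[-]
after 6 — deliver 4→1: n1:foll/b9/[-]
after 7 — deliver 1→4: ·
after 8 — propose(4,'p'): ·
after 9 — deliver 4→0: n0:foll/b9/[p]
after 10 — deliver 0→4: ·
after 11 — deliver 4→2: n2:foll/b9/[-]
after 12 — deliver 2→4: ·
after 13 — deliver 4→1: n1:foll/b9/[p]
after 14 — deliver 1→4: n4:lead/b9/[p]
after 15 — deliver 4→3: n3:foll/b9/[p]
after 16 — deliver 3→4: ·
after 17 — crash(2): n2:✗foll/b9/[-]
after 18 — deliver 1→0: ·
after 19 — deliver 4→3: ·
after 20 — recover(2): n2:foll/b9/[-]
after 21 — crash(3): n3:✗foll/b9/[p]
after 22 — timeout(2): n2:cand/b12/[-]
after 23 — deliver 2→1: n1:foll/b12/[p]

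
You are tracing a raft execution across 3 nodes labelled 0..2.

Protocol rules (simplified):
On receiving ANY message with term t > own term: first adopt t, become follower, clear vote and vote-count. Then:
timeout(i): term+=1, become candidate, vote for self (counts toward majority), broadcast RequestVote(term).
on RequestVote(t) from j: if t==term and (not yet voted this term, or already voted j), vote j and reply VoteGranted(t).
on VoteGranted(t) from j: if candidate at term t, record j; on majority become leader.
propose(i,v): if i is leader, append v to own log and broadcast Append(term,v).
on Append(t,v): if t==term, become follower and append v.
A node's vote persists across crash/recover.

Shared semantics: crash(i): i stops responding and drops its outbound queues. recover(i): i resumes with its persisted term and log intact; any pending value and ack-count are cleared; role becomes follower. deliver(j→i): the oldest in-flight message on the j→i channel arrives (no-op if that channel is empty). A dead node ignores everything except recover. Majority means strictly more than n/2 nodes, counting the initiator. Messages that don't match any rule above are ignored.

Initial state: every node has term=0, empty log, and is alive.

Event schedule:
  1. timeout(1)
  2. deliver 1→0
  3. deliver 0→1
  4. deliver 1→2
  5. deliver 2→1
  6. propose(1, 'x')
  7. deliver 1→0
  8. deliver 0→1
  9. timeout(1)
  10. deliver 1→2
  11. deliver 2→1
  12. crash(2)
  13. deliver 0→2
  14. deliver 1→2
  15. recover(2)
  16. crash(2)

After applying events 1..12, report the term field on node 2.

after 1 — timeout(1): n1:cand/t1/[-]
after 2 — deliver 1→0: n0:foll/t1/[-]
after 3 — deliver 0→1: n1:lead/t1/[-]
after 4 — deliver 1→2: n2:foll/t1/[-]
after 5 — deliver 2→1: ·
after 6 — propose(1,'x'): n1:lead/t1/[x]
after 7 — deliver 1→0: n0:foll/t1/[x]
after 8 — deliver 0→1: ·
after 9 — timeout(1): n1:cand/t2/[x]
after 10 — deliver 1→2: n2:foll/t1/[x]
after 11 — deliver 2→1: ·
after 12 — crash(2): n2:✗foll/t1/[x]

1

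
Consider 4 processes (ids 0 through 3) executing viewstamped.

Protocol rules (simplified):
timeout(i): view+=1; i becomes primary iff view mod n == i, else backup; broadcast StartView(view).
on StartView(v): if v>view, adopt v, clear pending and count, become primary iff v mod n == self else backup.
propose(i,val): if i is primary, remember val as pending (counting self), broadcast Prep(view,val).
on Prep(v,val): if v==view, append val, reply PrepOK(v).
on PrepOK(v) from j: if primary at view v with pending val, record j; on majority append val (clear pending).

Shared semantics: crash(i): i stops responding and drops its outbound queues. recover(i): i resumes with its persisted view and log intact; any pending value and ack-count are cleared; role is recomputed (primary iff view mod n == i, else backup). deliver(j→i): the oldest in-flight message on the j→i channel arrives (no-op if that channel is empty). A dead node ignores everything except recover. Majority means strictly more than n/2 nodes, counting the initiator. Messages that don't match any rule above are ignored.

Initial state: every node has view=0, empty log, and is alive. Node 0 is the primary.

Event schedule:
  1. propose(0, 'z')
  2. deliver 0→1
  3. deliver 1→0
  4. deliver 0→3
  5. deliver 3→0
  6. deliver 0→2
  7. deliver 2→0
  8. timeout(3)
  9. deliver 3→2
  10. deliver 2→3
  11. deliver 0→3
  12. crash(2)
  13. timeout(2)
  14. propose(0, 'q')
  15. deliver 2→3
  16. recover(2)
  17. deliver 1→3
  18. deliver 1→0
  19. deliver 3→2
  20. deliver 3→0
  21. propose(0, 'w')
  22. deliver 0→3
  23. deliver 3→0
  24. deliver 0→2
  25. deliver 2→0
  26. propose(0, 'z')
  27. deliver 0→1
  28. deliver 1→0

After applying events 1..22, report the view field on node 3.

after 1 — propose(0,'z'): ·
after 2 — deliver 0→1: n1:back/v0/[z]
after 3 — deliver 1→0: ·
after 4 — deliver 0→3: n3:back/v0/[z]
after 5 — deliver 3→0: n0:prim/v0/[z]
after 6 — deliver 0→2: n2:back/v0/[z]
after 7 — deliver 2→0: ·
after 8 — timeout(3): n3:back/v1/[z]
after 9 — deliver 3→2: n2:back/v1/[z]
after 10 — deliver 2→3: ·
after 11 — deliver 0→3: ·
after 12 — crash(2): n2:✗back/v1/[z]
after 13 — timeout(2): ·
after 14 — propose(0,'q'): ·
after 15 — deliver 2→3: ·
after 16 — recover(2): n2:back/v1/[z]
after 17 — deliver 1→3: ·
after 18 — deliver 1→0: ·
after 19 — deliver 3→2: ·
after 20 — deliver 3→0: n0:back/v1/[z]
after 21 — propose(0,'w'): ·
after 22 — deliver 0→3: ·

1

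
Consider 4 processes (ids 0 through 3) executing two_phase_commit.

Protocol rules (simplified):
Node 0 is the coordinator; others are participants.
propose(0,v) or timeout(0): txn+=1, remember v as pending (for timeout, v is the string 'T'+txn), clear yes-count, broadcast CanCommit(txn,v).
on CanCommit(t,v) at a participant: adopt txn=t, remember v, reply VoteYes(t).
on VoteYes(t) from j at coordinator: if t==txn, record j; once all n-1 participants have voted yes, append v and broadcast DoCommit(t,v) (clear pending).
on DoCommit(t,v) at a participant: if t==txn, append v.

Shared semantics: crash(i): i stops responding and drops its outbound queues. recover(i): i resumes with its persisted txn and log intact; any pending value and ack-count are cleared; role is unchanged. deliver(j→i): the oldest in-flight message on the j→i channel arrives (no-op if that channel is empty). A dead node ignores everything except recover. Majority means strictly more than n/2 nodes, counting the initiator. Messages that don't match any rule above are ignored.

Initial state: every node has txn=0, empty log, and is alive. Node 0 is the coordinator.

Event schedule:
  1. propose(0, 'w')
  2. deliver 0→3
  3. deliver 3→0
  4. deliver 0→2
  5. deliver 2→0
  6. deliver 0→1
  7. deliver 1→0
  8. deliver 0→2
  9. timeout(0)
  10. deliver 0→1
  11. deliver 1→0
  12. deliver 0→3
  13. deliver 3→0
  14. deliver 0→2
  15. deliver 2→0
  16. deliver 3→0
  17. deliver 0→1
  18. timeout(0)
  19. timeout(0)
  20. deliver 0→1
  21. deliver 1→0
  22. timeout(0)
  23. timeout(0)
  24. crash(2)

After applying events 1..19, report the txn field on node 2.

e1 propose(0,'w'): 0[coor,t=1,-]
e2 deliver 0→3: 3[part,t=1,-]
e3 deliver 3→0: ·
e4 deliver 0→2: 2[part,t=1,-]
e5 deliver 2→0: ·
e6 deliver 0→1: 1[part,t=1,-]
e7 deliver 1→0: 0[coor,t=1,w]
e8 deliver 0→2: 2[part,t=1,w]
e9 timeout(0): 0[coor,t=2,w]
e10 deliver 0→1: 1[part,t=1,w]
e11 deliver 1→0: ·
e12 deliver 0→3: 3[part,t=1,w]
e13 deliver 3→0: ·
e14 deliver 0→2: 2[part,t=2,w]
e15 deliver 2→0: ·
e16 deliver 3→0: ·
e17 deliver 0→1: 1[part,t=2,w]
e18 timeout(0): 0[coor,t=3,w]
e19 timeout(0): 0[coor,t=4,w]

2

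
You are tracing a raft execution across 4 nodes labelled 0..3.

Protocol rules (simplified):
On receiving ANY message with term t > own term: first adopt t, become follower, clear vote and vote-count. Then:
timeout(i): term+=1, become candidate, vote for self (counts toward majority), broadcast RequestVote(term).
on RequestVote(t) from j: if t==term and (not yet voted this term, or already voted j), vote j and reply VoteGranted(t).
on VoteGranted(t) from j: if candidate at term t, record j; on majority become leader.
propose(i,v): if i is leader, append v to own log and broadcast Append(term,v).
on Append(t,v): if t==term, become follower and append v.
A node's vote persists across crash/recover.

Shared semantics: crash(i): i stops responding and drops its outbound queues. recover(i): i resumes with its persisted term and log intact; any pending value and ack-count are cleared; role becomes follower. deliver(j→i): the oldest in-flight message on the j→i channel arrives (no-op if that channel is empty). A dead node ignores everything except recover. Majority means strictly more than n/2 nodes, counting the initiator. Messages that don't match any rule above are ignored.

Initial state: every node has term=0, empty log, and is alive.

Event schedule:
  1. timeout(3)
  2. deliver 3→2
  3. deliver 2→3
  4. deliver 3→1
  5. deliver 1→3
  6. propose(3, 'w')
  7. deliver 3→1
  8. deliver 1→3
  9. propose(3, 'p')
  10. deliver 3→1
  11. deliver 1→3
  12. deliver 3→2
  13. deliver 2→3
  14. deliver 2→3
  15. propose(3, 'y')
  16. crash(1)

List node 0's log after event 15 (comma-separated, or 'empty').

e1 timeout(3): 3[cand,t=1,-]
e2 deliver 3→2: 2[foll,t=1,-]
e3 deliver 2→3: ·
e4 deliver 3→1: 1[foll,t=1,-]
e5 deliver 1→3: 3[lead,t=1,-]
e6 propose(3,'w'): 3[lead,t=1,w]
e7 deliver 3→1: 1[foll,t=1,w]
e8 deliver 1→3: ·
e9 propose(3,'p'): 3[lead,t=1,w,p]
e10 deliver 3→1: 1[foll,t=1,w,p]
e11 deliver 1→3: ·
e12 deliver 3→2: 2[foll,t=1,w]
e13 deliver 2→3: ·
e14 deliver 2→3: ·
e15 propose(3,'y'): 3[lead,t=1,w,p,y]

empty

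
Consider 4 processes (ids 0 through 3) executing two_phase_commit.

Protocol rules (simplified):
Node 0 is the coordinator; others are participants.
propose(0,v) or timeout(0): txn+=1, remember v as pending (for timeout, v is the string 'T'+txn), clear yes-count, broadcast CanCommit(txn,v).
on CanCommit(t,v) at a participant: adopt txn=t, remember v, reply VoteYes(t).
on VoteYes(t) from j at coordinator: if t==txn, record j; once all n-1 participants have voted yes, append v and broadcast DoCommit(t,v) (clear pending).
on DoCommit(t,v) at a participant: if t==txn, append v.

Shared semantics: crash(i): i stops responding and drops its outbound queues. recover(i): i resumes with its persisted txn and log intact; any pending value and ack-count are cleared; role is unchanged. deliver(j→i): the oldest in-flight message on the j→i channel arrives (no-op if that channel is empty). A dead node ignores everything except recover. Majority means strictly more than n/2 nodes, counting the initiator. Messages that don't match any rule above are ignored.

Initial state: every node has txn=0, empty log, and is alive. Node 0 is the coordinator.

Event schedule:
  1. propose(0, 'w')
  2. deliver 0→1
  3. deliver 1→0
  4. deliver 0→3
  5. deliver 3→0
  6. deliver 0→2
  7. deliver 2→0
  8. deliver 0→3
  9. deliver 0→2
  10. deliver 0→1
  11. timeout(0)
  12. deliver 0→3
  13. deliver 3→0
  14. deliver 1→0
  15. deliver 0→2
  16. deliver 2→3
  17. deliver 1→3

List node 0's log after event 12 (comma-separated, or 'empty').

e1 propose(0,'w'): 0[coor,t=1,-]
e2 deliver 0→1: 1[part,t=1,-]
e3 deliver 1→0: ·
e4 deliver 0→3: 3[part,t=1,-]
e5 deliver 3→0: ·
e6 deliver 0→2: 2[part,t=1,-]
e7 deliver 2→0: 0[coor,t=1,w]
e8 deliver 0→3: 3[part,t=1,w]
e9 deliver 0→2: 2[part,t=1,w]
e10 deliver 0→1: 1[part,t=1,w]
e11 timeout(0): 0[coor,t=2,w]
e12 deliver 0→3: 3[part,t=2,w]

w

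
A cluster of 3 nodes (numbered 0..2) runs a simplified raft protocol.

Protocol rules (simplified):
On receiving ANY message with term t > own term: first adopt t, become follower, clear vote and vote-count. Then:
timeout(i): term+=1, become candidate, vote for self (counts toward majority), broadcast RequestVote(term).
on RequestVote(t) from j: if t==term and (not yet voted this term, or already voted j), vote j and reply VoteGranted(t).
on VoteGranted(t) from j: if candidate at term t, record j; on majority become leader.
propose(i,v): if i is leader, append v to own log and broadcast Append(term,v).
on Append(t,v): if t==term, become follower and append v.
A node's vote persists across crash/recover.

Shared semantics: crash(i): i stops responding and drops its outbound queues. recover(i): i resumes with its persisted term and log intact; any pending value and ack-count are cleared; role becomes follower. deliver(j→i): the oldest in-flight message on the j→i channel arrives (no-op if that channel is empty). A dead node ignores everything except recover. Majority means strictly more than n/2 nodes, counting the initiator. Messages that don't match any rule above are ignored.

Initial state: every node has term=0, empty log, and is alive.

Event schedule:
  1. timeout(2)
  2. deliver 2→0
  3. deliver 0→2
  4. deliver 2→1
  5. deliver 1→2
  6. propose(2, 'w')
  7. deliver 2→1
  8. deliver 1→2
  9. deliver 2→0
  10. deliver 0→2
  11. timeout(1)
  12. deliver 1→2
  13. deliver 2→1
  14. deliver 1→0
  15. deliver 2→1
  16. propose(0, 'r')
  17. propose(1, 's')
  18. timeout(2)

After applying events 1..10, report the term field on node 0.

1

e1 timeout(2): 2[cand,t=1,-]
e2 deliver 2→0: 0[foll,t=1,-]
e3 deliver 0→2: 2[lead,t=1,-]
e4 deliver 2→1: 1[foll,t=1,-]
e5 deliver 1→2: ·
e6 propose(2,'w'): 2[lead,t=1,w]
e7 deliver 2→1: 1[foll,t=1,w]
e8 deliver 1→2: ·
e9 deliver 2→0: 0[foll,t=1,w]
e10 deliver 0→2: ·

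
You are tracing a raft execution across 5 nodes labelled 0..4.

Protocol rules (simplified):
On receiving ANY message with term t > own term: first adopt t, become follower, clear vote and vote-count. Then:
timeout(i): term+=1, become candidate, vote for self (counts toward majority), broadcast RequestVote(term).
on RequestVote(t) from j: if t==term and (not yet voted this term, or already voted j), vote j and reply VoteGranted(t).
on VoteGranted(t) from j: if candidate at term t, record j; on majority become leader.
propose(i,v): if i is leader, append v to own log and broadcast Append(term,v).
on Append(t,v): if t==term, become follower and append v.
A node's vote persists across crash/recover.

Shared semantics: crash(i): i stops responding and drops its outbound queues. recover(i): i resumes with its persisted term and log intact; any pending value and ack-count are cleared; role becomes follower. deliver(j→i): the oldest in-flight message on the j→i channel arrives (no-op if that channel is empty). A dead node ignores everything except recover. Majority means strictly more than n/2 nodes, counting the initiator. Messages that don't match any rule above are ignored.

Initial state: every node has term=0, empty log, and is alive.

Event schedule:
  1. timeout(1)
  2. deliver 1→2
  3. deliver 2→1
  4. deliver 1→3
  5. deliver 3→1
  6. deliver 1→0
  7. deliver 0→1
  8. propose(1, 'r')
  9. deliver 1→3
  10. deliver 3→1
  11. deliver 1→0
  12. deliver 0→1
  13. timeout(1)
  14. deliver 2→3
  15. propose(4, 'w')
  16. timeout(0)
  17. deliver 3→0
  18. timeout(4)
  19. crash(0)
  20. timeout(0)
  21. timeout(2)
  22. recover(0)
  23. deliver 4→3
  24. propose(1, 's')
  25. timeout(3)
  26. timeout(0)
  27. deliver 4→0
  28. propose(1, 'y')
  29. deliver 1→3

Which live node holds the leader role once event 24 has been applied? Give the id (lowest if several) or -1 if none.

e1 timeout(1): 1[cand,t=1,-]
e2 deliver 1→2: 2[foll,t=1,-]
e3 deliver 2→1: ·
e4 deliver 1→3: 3[foll,t=1,-]
e5 deliver 3→1: 1[lead,t=1,-]
e6 deliver 1→0: 0[foll,t=1,-]
e7 deliver 0→1: ·
e8 propose(1,'r'): 1[lead,t=1,r]
e9 deliver 1→3: 3[foll,t=1,r]
e10 deliver 3→1: ·
e11 deliver 1→0: 0[foll,t=1,r]
e12 deliver 0→1: ·
e13 timeout(1): 1[cand,t=2,r]
e14 deliver 2→3: ·
e15 propose(4,'w'): ·
e16 timeout(0): 0[cand,t=2,r]
e17 deliver 3→0: ·
e18 timeout(4): 4[cand,t=1,-]
e19 crash(0): 0[✗cand,t=2,r]
e20 timeout(0): ·
e21 timeout(2): 2[cand,t=2,-]
e22 recover(0): 0[foll,t=2,r]
e23 deliver 4→3: ·
e24 propose(1,'s'): ·

-1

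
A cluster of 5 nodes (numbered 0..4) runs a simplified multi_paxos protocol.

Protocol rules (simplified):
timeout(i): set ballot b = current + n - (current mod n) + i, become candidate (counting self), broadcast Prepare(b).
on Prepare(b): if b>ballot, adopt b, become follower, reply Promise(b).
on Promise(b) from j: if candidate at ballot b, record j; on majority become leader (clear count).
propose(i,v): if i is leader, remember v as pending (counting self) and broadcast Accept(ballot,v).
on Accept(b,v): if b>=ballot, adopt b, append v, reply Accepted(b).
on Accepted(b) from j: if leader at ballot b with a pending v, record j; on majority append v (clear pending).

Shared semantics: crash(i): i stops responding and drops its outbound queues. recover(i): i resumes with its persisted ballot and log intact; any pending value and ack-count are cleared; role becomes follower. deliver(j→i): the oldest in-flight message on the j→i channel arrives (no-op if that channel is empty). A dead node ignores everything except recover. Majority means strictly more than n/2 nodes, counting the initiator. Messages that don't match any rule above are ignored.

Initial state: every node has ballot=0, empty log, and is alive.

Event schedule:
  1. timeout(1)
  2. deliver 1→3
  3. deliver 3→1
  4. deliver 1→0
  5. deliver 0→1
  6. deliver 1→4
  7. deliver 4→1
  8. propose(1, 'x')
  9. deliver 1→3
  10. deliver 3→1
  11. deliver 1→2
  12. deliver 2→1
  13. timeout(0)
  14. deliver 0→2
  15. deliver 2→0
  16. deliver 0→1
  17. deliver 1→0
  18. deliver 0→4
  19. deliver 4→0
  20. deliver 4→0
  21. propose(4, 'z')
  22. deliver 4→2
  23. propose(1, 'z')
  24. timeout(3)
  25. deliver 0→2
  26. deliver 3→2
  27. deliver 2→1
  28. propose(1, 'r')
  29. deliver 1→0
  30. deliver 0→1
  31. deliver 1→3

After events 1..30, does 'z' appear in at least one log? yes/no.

[1] timeout(1) → N1(cand b6 [-])
[2] deliver 1→3 → N3(foll b6 [-])
[3] deliver 3→1 → ∅
[4] deliver 1→0 → N0(foll b6 [-])
[5] deliver 0→1 → N1(lead b6 [-])
[6] deliver 1→4 → N4(foll b6 [-])
[7] deliver 4→1 → ∅
[8] propose(1,'x') → ∅
[9] deliver 1→3 → N3(foll b6 [x])
[10] deliver 3→1 → ∅
[11] deliver 1→2 → N2(foll b6 [-])
[12] deliver 2→1 → ∅
[13] timeout(0) → N0(cand b10 [-])
[14] deliver 0→2 → N2(foll b10 [-])
[15] deliver 2→0 → ∅
[16] deliver 0→1 → N1(foll b10 [-])
[17] deliver 1→0 → ∅
[18] deliver 0→4 → N4(foll b10 [-])
[19] deliver 4→0 → N0(lead b10 [-])
[20] deliver 4→0 → ∅
[21] propose(4,'z') → ∅
[22] deliver 4→2 → ∅
[23] propose(1,'z') → ∅
[24] timeout(3) → N3(cand b13 [x])
[25] deliver 0→2 → ∅
[26] deliver 3→2 → N2(foll b13 [-])
[27] deliver 2→1 → ∅
[28] propose(1,'r') → ∅
[29] deliver 1→0 → ∅
[30] deliver 0→1 → ∅

no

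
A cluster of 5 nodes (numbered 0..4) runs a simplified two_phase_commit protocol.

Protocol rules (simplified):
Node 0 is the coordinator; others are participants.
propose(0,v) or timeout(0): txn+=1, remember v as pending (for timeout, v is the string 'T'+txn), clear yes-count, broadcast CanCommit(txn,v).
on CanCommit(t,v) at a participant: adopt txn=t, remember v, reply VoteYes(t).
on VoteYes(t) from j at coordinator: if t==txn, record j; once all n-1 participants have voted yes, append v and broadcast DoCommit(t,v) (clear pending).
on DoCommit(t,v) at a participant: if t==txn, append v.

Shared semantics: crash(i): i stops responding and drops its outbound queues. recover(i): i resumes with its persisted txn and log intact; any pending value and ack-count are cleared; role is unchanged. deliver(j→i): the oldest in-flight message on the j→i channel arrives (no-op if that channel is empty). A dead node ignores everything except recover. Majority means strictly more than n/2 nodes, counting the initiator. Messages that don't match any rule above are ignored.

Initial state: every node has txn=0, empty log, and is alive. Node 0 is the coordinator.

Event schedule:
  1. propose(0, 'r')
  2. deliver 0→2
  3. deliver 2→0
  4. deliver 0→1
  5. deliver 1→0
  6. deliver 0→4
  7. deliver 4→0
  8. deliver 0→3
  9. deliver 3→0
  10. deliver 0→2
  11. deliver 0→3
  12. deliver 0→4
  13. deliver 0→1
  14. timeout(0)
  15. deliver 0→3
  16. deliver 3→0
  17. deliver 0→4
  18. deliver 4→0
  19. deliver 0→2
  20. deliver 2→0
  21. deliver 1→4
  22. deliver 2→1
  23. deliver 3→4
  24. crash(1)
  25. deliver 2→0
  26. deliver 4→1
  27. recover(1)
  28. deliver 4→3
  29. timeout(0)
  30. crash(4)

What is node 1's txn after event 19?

1

e1 propose(0,'r'): 0[coor,t=1,-]
e2 deliver 0→2: 2[part,t=1,-]
e3 deliver 2→0: ·
e4 deliver 0→1: 1[part,t=1,-]
e5 deliver 1→0: ·
e6 deliver 0→4: 4[part,t=1,-]
e7 deliver 4→0: ·
e8 deliver 0→3: 3[part,t=1,-]
e9 deliver 3→0: 0[coor,t=1,r]
e10 deliver 0→2: 2[part,t=1,r]
e11 deliver 0→3: 3[part,t=1,r]
e12 deliver 0→4: 4[part,t=1,r]
e13 deliver 0→1: 1[part,t=1,r]
e14 timeout(0): 0[coor,t=2,r]
e15 deliver 0→3: 3[part,t=2,r]
e16 deliver 3→0: ·
e17 deliver 0→4: 4[part,t=2,r]
e18 deliver 4→0: ·
e19 deliver 0→2: 2[part,t=2,r]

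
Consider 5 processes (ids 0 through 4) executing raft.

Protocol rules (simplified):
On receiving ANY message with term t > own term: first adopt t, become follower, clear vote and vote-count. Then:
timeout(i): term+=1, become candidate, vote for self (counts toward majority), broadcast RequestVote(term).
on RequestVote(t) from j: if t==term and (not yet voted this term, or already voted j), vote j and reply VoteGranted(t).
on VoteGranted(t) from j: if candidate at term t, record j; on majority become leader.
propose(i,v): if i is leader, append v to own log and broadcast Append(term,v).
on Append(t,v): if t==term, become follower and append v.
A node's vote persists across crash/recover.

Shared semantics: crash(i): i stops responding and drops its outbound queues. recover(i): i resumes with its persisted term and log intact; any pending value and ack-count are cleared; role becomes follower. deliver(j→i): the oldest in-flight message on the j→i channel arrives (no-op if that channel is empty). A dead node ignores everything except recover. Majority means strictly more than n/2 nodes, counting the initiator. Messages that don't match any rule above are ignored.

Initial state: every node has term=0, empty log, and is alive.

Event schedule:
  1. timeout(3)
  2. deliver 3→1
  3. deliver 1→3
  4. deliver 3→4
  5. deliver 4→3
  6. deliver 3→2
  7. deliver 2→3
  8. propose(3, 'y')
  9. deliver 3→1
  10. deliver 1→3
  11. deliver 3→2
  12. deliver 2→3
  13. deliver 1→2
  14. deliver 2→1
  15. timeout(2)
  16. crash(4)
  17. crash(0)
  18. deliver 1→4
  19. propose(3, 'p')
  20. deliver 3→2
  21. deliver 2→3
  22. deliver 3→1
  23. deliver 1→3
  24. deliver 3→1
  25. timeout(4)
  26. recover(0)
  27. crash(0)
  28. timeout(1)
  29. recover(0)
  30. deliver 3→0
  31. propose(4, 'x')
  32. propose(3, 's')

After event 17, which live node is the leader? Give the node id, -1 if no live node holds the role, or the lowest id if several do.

e1 timeout(3): 3[cand,t=1,-]
e2 deliver 3→1: 1[foll,t=1,-]
e3 deliver 1→3: ·
e4 deliver 3→4: 4[foll,t=1,-]
e5 deliver 4→3: 3[lead,t=1,-]
e6 deliver 3→2: 2[foll,t=1,-]
e7 deliver 2→3: ·
e8 propose(3,'y'): 3[lead,t=1,y]
e9 deliver 3→1: 1[foll,t=1,y]
e10 deliver 1→3: ·
e11 deliver 3→2: 2[foll,t=1,y]
e12 deliver 2→3: ·
e13 deliver 1→2: ·
e14 deliver 2→1: ·
e15 timeout(2): 2[cand,t=2,y]
e16 crash(4): 4[✗foll,t=1,-]
e17 crash(0): 0[✗foll,t=0,-]

3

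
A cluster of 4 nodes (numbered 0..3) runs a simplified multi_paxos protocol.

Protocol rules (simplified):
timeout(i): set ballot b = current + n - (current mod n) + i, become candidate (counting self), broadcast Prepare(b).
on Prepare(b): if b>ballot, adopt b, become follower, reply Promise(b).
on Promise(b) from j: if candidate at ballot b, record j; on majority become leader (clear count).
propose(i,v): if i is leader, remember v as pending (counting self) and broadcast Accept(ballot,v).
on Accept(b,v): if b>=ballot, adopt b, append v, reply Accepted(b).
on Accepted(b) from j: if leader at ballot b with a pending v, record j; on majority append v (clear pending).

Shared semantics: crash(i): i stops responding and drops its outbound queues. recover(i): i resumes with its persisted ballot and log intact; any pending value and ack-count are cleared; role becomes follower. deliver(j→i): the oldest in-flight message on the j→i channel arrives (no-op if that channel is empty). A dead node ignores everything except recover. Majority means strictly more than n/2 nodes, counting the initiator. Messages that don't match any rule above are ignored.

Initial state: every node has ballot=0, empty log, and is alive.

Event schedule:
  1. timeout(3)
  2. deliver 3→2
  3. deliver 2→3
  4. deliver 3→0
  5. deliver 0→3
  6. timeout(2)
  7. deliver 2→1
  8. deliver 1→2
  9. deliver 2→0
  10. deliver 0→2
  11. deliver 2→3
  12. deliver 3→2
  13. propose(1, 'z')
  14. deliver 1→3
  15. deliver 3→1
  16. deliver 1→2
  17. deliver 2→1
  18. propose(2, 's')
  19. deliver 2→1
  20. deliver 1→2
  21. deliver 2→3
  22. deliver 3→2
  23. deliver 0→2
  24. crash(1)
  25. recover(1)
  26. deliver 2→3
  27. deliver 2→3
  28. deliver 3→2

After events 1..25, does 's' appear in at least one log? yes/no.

yes

1. timeout(3):  <3:cand b7 ->
2. deliver 3→2:  <2:foll b7 ->
3. deliver 2→3:  nop
4. deliver 3→0:  <0:foll b7 ->
5. deliver 0→3:  <3:lead b7 ->
6. timeout(2):  <2:cand b10 ->
7. deliver 2→1:  <1:foll b10 ->
8. deliver 1→2:  nop
9. deliver 2→0:  <0:foll b10 ->
10. deliver 0→2:  <2:lead b10 ->
11. deliver 2→3:  <3:foll b10 ->
12. deliver 3→2:  nop
13. propose(1,'z'):  nop
14. deliver 1→3:  nop
15. deliver 3→1:  nop
16. deliver 1→2:  nop
17. deliver 2→1:  nop
18. propose(2,'s'):  nop
19. deliver 2→1:  <1:foll b10 s>
20. deliver 1→2:  nop
21. deliver 2→3:  <3:foll b10 s>
22. deliver 3→2:  <2:lead b10 s>
23. deliver 0→2:  nop
24. crash(1):  <1:✗foll b10 s>
25. recover(1):  <1:foll b10 s>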